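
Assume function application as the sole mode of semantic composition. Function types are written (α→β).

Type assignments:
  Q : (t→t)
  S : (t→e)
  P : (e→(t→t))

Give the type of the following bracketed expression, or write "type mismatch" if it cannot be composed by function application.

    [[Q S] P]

type mismatch

[Q S]: (t→t) and (t→e) cannot combine by function application — type clash.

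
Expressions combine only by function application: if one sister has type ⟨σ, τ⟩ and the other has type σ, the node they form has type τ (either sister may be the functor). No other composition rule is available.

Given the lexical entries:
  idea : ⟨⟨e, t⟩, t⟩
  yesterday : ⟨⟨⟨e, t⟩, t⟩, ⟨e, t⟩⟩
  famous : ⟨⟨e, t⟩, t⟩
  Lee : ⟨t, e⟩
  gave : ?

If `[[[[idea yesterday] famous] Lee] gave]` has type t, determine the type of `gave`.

At [[[[idea yesterday] famous] Lee] gave] (required: t): [[[idea yesterday] famous] Lee] is e, which is not a function with range t; hence gave is the functor — type ⟨e, t⟩.

⟨e, t⟩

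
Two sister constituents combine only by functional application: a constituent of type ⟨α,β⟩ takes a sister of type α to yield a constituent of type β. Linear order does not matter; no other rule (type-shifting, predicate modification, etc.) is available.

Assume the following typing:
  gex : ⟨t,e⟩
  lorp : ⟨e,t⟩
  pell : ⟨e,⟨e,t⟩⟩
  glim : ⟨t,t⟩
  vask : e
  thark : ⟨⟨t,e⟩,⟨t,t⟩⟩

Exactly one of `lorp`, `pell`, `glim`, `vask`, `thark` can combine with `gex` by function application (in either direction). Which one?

thark

lorp : ⟨e,t⟩ — neither side's domain matches the other.
pell : ⟨e,⟨e,t⟩⟩ — neither side's domain matches the other.
glim : ⟨t,t⟩ — neither side's domain matches the other.
vask : e — neither side's domain matches the other.
thark — combines: thark : ⟨⟨t,e⟩,⟨t,t⟩⟩ takes gex : ⟨t,e⟩ as argument, giving ⟨t,t⟩.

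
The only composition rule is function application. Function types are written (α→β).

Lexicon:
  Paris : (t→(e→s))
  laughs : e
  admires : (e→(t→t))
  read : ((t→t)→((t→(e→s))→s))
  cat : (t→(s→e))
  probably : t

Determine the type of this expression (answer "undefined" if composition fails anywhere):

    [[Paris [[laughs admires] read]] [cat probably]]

[laughs admires] — admires of type (e→(t→t)) combines with laughs of type e: type (t→t).
[[laughs admires] read] — read of type ((t→t)→((t→(e→s))→s)) combines with [laughs admires] of type (t→t): type ((t→(e→s))→s).
[Paris [[laughs admires] read]] — [[laughs admires] read] of type ((t→(e→s))→s) combines with Paris of type (t→(e→s)): type s.
[cat probably] — cat of type (t→(s→e)) combines with probably of type t: type (s→e).
[[Paris [[laughs admires] read]] [cat probably]] — [cat probably] of type (s→e) combines with [Paris [[laughs admires] read]] of type s: type e.

e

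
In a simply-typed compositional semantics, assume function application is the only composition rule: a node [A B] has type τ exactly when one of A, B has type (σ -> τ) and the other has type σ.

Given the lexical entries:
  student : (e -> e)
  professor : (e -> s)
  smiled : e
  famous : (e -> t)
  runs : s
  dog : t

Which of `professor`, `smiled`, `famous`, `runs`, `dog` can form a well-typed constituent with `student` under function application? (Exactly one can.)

smiled

professor : (e -> s) — neither side's domain matches the other.
smiled — combines: student : (e -> e) takes smiled : e as argument, giving e.
famous : (e -> t) — neither side's domain matches the other.
runs : s — neither side's domain matches the other.
dog : t — neither side's domain matches the other.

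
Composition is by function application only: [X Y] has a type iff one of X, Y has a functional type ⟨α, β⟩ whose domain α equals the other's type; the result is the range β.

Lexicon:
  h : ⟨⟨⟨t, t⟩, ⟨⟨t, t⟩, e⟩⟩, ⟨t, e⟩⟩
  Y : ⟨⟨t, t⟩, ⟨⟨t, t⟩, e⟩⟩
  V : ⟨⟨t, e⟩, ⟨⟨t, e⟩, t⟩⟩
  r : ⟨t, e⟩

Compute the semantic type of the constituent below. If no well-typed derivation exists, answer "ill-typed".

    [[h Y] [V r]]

[h Y]: h is ⟨⟨⟨t, t⟩, ⟨⟨t, t⟩, e⟩⟩, ⟨t, e⟩⟩, Y is ⟨⟨t, t⟩, ⟨⟨t, t⟩, e⟩⟩; result ⟨t, e⟩.
[V r]: V is ⟨⟨t, e⟩, ⟨⟨t, e⟩, t⟩⟩, r is ⟨t, e⟩; result ⟨⟨t, e⟩, t⟩.
[[h Y] [V r]]: [V r] is ⟨⟨t, e⟩, t⟩, [h Y] is ⟨t, e⟩; result t.

t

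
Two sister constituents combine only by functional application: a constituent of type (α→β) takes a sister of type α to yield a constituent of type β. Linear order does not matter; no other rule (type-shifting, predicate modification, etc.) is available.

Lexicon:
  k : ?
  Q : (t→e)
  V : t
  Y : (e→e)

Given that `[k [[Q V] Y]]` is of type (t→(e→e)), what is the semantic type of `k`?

For [k [[Q V] Y]] to have type (t→(e→e)) with [[Q V] Y] of type e, k must be the function: k : (e→(t→(e→e))).

(e→(t→(e→e)))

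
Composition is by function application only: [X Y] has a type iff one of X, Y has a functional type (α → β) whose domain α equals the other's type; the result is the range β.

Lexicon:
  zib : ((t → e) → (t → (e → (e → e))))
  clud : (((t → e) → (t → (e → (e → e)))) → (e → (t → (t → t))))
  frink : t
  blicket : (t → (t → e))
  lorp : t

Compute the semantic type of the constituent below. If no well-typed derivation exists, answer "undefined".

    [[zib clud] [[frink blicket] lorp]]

[zib clud]: clud is (((t → e) → (t → (e → (e → e)))) → (e → (t → (t → t)))), zib is ((t → e) → (t → (e → (e → e)))); result (e → (t → (t → t))).
[frink blicket]: blicket is (t → (t → e)), frink is t; result (t → e).
[[frink blicket] lorp]: [frink blicket] is (t → e), lorp is t; result e.
[[zib clud] [[frink blicket] lorp]]: [zib clud] is (e → (t → (t → t))), [[frink blicket] lorp] is e; result (t → (t → t)).

(t → (t → t))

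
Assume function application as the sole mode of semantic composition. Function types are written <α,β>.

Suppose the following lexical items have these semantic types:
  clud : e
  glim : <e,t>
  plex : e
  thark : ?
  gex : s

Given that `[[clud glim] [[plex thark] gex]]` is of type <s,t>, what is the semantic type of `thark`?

<e,<s,<t,<s,t>>>>

At [[clud glim] [[plex thark] gex]] (required: <s,t>): [clud glim] is t, which is not a function with range <s,t>; hence [[plex thark] gex] is the functor — type <t,<s,t>>.
At [[plex thark] gex] (required: <t,<s,t>>): gex is s, which is not a function with range <t,<s,t>>; hence [plex thark] is the functor — type <s,<t,<s,t>>>.
At [plex thark] (required: <s,<t,<s,t>>>): plex is e, which is not a function with range <s,<t,<s,t>>>; hence thark is the functor — type <e,<s,<t,<s,t>>>>.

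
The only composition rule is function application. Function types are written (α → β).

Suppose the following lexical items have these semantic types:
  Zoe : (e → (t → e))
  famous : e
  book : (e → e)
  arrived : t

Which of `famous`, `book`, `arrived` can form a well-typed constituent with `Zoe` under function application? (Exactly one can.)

famous — combines: Zoe : (e → (t → e)) takes famous : e as argument, giving (t → e).
book : (e → e) — does not combine with Zoe.
arrived : t — does not combine with Zoe.

famous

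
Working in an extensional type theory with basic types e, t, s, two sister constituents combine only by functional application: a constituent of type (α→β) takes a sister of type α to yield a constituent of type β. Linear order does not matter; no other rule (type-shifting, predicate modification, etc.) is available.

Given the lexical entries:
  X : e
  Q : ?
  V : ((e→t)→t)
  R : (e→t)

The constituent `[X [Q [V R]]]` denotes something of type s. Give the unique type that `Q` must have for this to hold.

At [X [Q [V R]]] (required: s): X is e, which is not a function with range s; hence [Q [V R]] is the functor — type (e→s).
At [Q [V R]] (required: (e→s)): [V R] is t, which is not a function with range (e→s); hence Q is the functor — type (t→(e→s)).

(t→(e→s))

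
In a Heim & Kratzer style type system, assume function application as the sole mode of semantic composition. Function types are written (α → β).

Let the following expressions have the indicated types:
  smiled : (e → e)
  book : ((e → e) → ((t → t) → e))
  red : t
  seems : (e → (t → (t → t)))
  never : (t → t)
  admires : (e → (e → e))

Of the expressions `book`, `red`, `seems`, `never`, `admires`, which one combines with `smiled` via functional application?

book

book — combines: book : ((e → e) → ((t → t) → e)) takes smiled : (e → e) as argument, giving ((t → t) → e).
red : t — no; smiled wants e, and red wants nothing (atomic).
seems : (e → (t → (t → t))) — no; smiled wants e, and seems wants e.
never : (t → t) — no; smiled wants e, and never wants t.
admires : (e → (e → e)) — no; smiled wants e, and admires wants e.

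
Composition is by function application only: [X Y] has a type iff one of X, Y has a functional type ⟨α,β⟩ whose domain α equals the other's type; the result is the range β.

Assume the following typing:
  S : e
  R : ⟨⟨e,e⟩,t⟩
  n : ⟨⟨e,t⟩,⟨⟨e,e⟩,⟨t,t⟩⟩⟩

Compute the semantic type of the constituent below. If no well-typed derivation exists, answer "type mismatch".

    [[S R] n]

type mismatch

[S R]: e and ⟨⟨e,e⟩,t⟩ cannot combine by function application — type clash.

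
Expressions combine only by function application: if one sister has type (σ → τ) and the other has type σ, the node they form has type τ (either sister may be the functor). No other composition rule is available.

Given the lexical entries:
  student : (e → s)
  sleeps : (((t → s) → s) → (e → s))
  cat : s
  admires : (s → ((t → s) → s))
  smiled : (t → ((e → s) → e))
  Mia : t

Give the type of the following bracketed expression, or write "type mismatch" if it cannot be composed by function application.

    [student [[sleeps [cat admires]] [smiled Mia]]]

At [cat admires], admires : (s → ((t → s) → s)) takes cat : s, giving ((t → s) → s).
At [sleeps [cat admires]], sleeps : (((t → s) → s) → (e → s)) takes [cat admires] : ((t → s) → s), giving (e → s).
At [smiled Mia], smiled : (t → ((e → s) → e)) takes Mia : t, giving ((e → s) → e).
At [[sleeps [cat admires]] [smiled Mia]], [smiled Mia] : ((e → s) → e) takes [sleeps [cat admires]] : (e → s), giving e.
At [student [[sleeps [cat admires]] [smiled Mia]]], student : (e → s) takes [[sleeps [cat admires]] [smiled Mia]] : e, giving s.

s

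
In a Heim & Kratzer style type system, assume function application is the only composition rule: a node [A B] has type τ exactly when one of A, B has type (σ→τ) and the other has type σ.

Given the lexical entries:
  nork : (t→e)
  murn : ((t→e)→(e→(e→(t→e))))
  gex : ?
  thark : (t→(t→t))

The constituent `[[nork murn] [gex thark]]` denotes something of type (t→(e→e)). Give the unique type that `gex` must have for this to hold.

[[nork murn] [gex thark]] must have type (t→(e→e)). The sister [nork murn] has type (e→(e→(t→e))); that is not a function onto (t→(e→e)), so [gex thark] must be the functor, of type ((e→(e→(t→e)))→(t→(e→e))).
[gex thark] must have type ((e→(e→(t→e)))→(t→(e→e))). The sister thark has type (t→(t→t)); that is not a function onto ((e→(e→(t→e)))→(t→(e→e))), so gex must be the functor, of type ((t→(t→t))→((e→(e→(t→e)))→(t→(e→e)))).

((t→(t→t))→((e→(e→(t→e)))→(t→(e→e))))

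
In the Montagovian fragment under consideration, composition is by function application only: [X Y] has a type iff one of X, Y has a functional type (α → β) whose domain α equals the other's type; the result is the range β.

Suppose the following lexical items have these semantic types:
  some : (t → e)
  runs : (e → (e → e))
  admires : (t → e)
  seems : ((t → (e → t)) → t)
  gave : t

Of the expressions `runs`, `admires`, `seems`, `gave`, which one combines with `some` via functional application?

runs : (e → (e → e)) — no; some wants t, and runs wants e.
admires : (t → e) — no; some wants t, and admires wants t.
seems : ((t → (e → t)) → t) — no; some wants t, and seems wants (t → (e → t)).
gave — combines: some : (t → e) takes gave : t as argument, giving e.

gave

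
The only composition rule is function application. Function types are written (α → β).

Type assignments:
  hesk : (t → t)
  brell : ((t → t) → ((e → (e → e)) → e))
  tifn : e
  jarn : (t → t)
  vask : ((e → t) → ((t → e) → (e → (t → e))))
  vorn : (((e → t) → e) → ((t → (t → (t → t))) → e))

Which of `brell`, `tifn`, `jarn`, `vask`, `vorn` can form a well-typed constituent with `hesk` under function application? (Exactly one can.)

brell

brell — combines: brell : ((t → t) → ((e → (e → e)) → e)) takes hesk : (t → t) as argument, giving ((e → (e → e)) → e).
tifn : e — no; hesk wants t, and tifn wants nothing (atomic).
jarn : (t → t) — no; hesk wants t, and jarn wants t.
vask : ((e → t) → ((t → e) → (e → (t → e)))) — no; hesk wants t, and vask wants (e → t).
vorn : (((e → t) → e) → ((t → (t → (t → t))) → e)) — no; hesk wants t, and vorn wants ((e → t) → e).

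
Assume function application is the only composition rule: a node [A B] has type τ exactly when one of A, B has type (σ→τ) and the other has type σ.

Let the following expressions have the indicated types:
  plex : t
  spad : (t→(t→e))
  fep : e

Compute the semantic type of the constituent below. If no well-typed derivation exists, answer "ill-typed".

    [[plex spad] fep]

At [plex spad], spad : (t→(t→e)) takes plex : t, giving (t→e).
At [[plex spad] fep]: neither (t→e) nor e can take the other as argument; the node is ill-typed.

ill-typed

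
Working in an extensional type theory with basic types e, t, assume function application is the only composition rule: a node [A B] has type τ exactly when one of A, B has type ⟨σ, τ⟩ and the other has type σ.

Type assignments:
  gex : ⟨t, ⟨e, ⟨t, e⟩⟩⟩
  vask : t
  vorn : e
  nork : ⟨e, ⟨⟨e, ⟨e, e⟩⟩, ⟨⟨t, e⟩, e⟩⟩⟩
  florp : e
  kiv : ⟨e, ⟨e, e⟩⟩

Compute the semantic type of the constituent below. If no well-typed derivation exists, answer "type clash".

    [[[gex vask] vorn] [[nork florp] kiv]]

e

[gex vask]: functor gex : ⟨t, ⟨e, ⟨t, e⟩⟩⟩, argument vask : t; result ⟨e, ⟨t, e⟩⟩.
[[gex vask] vorn]: functor [gex vask] : ⟨e, ⟨t, e⟩⟩, argument vorn : e; result ⟨t, e⟩.
[nork florp]: functor nork : ⟨e, ⟨⟨e, ⟨e, e⟩⟩, ⟨⟨t, e⟩, e⟩⟩⟩, argument florp : e; result ⟨⟨e, ⟨e, e⟩⟩, ⟨⟨t, e⟩, e⟩⟩.
[[nork florp] kiv]: functor [nork florp] : ⟨⟨e, ⟨e, e⟩⟩, ⟨⟨t, e⟩, e⟩⟩, argument kiv : ⟨e, ⟨e, e⟩⟩; result ⟨⟨t, e⟩, e⟩.
[[[gex vask] vorn] [[nork florp] kiv]]: functor [[nork florp] kiv] : ⟨⟨t, e⟩, e⟩, argument [[gex vask] vorn] : ⟨t, e⟩; result e.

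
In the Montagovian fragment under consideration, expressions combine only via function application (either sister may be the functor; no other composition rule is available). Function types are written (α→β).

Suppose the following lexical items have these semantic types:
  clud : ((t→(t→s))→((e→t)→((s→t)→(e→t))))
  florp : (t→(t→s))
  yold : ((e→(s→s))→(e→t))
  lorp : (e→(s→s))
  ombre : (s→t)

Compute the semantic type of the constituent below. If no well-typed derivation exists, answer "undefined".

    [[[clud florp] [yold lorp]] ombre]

[clud florp]: functor clud : ((t→(t→s))→((e→t)→((s→t)→(e→t)))), argument florp : (t→(t→s)); result ((e→t)→((s→t)→(e→t))).
[yold lorp]: functor yold : ((e→(s→s))→(e→t)), argument lorp : (e→(s→s)); result (e→t).
[[clud florp] [yold lorp]]: functor [clud florp] : ((e→t)→((s→t)→(e→t))), argument [yold lorp] : (e→t); result ((s→t)→(e→t)).
[[[clud florp] [yold lorp]] ombre]: functor [[clud florp] [yold lorp]] : ((s→t)→(e→t)), argument ombre : (s→t); result (e→t).

(e→t)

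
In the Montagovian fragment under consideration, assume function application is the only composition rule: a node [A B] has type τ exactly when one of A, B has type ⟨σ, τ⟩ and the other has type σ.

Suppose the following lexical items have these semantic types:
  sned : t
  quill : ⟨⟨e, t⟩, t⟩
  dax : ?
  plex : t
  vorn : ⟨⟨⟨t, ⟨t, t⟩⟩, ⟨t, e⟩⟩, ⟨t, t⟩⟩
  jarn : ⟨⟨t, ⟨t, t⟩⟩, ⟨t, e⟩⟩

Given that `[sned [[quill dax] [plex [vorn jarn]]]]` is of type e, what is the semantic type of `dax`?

For [sned [[quill dax] [plex [vorn jarn]]]] to have type e with sned of type t, [[quill dax] [plex [vorn jarn]]] must be the function: [[quill dax] [plex [vorn jarn]]] : ⟨t, e⟩.
For [[quill dax] [plex [vorn jarn]]] to have type ⟨t, e⟩ with [plex [vorn jarn]] of type t, [quill dax] must be the function: [quill dax] : ⟨t, ⟨t, e⟩⟩.
For [quill dax] to have type ⟨t, ⟨t, e⟩⟩ with quill of type ⟨⟨e, t⟩, t⟩, dax must be the function: dax : ⟨⟨⟨e, t⟩, t⟩, ⟨t, ⟨t, e⟩⟩⟩.

⟨⟨⟨e, t⟩, t⟩, ⟨t, ⟨t, e⟩⟩⟩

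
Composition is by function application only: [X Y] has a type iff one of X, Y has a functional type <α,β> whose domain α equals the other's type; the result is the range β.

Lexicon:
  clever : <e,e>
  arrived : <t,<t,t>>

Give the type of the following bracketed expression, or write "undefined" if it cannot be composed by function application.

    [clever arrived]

undefined

[clever arrived]: <e,e> and <t,<t,t>> cannot combine by function application — type clash.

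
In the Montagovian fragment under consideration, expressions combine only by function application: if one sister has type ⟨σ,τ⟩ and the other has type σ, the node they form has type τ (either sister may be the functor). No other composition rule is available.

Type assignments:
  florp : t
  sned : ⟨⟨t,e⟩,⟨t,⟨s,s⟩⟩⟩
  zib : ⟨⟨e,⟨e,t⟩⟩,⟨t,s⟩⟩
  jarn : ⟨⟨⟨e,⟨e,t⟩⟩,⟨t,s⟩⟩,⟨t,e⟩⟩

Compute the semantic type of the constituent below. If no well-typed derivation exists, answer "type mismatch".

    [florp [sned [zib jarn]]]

[zib jarn] — jarn of type ⟨⟨⟨e,⟨e,t⟩⟩,⟨t,s⟩⟩,⟨t,e⟩⟩ combines with zib of type ⟨⟨e,⟨e,t⟩⟩,⟨t,s⟩⟩: type ⟨t,e⟩.
[sned [zib jarn]] — sned of type ⟨⟨t,e⟩,⟨t,⟨s,s⟩⟩⟩ combines with [zib jarn] of type ⟨t,e⟩: type ⟨t,⟨s,s⟩⟩.
[florp [sned [zib jarn]]] — [sned [zib jarn]] of type ⟨t,⟨s,s⟩⟩ combines with florp of type t: type ⟨s,s⟩.

⟨s,s⟩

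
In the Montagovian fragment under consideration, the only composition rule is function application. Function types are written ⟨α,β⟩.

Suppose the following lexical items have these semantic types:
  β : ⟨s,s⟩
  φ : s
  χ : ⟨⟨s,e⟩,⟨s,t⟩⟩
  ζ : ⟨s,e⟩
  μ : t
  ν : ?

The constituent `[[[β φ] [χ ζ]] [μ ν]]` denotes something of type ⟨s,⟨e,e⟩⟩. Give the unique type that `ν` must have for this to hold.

For [[[β φ] [χ ζ]] [μ ν]] to have type ⟨s,⟨e,e⟩⟩ with [[β φ] [χ ζ]] of type t, [μ ν] must be the function: [μ ν] : ⟨t,⟨s,⟨e,e⟩⟩⟩.
For [μ ν] to have type ⟨t,⟨s,⟨e,e⟩⟩⟩ with μ of type t, ν must be the function: ν : ⟨t,⟨t,⟨s,⟨e,e⟩⟩⟩⟩.

⟨t,⟨t,⟨s,⟨e,e⟩⟩⟩⟩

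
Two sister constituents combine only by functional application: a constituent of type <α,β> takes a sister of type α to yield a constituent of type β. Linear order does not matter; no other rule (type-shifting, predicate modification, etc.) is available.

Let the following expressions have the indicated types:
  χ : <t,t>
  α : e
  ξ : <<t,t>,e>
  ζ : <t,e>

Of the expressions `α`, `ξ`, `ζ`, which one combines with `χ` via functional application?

ξ

α : e — no; χ wants t, and α wants nothing (atomic).
ξ — combines: ξ : <<t,t>,e> takes χ : <t,t> as argument, giving e.
ζ : <t,e> — no; χ wants t, and ζ wants t.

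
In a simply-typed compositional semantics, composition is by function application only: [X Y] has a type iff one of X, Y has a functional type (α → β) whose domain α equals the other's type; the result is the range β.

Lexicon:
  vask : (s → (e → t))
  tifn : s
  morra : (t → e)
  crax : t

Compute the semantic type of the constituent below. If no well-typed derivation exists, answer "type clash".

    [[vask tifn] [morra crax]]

t

[vask tifn]: functor vask : (s → (e → t)), argument tifn : s; result (e → t).
[morra crax]: functor morra : (t → e), argument crax : t; result e.
[[vask tifn] [morra crax]]: functor [vask tifn] : (e → t), argument [morra crax] : e; result t.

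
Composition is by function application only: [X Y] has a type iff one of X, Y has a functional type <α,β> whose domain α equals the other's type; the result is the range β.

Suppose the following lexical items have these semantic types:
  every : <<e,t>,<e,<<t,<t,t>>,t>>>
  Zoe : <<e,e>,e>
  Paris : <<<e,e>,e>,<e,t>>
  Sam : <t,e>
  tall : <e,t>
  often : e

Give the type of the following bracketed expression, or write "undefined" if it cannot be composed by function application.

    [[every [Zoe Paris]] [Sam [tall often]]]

[Zoe Paris]: <<<e,e>,e>,<e,t>> applied to <<e,e>,e> yields <e,t>.
[every [Zoe Paris]]: <<e,t>,<e,<<t,<t,t>>,t>>> applied to <e,t> yields <e,<<t,<t,t>>,t>>.
[tall often]: <e,t> applied to e yields t.
[Sam [tall often]]: <t,e> applied to t yields e.
[[every [Zoe Paris]] [Sam [tall often]]]: <e,<<t,<t,t>>,t>> applied to e yields <<t,<t,t>>,t>.

<<t,<t,t>>,t>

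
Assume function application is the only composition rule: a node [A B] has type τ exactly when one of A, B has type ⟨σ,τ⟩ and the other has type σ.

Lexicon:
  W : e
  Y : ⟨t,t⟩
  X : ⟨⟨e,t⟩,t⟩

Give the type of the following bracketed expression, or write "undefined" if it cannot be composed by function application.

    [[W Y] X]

[W Y]: e with ⟨t,t⟩ — neither is a function whose domain matches the other; composition fails here.

undefined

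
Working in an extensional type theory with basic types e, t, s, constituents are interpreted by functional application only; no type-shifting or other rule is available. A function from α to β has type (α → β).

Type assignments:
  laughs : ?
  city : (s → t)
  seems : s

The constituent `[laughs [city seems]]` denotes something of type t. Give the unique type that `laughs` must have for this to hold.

[laughs [city seems]] is required to be t. [city seems] : t cannot yield t as functor, so laughs : (t → t).

(t → t)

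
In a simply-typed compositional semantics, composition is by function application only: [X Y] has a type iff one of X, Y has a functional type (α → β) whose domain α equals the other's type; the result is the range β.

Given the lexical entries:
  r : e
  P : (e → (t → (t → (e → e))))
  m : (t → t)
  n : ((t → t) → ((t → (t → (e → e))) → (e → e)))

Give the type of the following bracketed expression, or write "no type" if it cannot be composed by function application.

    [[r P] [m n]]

At [r P], P : (e → (t → (t → (e → e)))) takes r : e, giving (t → (t → (e → e))).
At [m n], n : ((t → t) → ((t → (t → (e → e))) → (e → e))) takes m : (t → t), giving ((t → (t → (e → e))) → (e → e)).
At [[r P] [m n]], [m n] : ((t → (t → (e → e))) → (e → e)) takes [r P] : (t → (t → (e → e))), giving (e → e).

(e → e)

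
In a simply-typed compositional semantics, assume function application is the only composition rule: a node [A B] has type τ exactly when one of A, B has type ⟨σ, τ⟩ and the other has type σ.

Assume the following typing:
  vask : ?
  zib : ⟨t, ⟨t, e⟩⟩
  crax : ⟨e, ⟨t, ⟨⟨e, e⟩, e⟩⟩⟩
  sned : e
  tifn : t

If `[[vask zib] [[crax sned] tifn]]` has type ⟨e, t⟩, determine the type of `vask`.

[[vask zib] [[crax sned] tifn]] is required to be ⟨e, t⟩. [[crax sned] tifn] : ⟨⟨e, e⟩, e⟩ cannot yield ⟨e, t⟩ as functor, so [vask zib] : ⟨⟨⟨e, e⟩, e⟩, ⟨e, t⟩⟩.
[vask zib] is required to be ⟨⟨⟨e, e⟩, e⟩, ⟨e, t⟩⟩. zib : ⟨t, ⟨t, e⟩⟩ cannot yield ⟨⟨⟨e, e⟩, e⟩, ⟨e, t⟩⟩ as functor, so vask : ⟨⟨t, ⟨t, e⟩⟩, ⟨⟨⟨e, e⟩, e⟩, ⟨e, t⟩⟩⟩.

⟨⟨t, ⟨t, e⟩⟩, ⟨⟨⟨e, e⟩, e⟩, ⟨e, t⟩⟩⟩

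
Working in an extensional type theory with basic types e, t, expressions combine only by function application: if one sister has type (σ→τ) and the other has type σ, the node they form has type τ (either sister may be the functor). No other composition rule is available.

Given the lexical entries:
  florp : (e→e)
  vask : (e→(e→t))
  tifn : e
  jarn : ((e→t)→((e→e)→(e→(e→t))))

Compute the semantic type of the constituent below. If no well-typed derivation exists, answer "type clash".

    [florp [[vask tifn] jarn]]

[vask tifn] — vask of type (e→(e→t)) combines with tifn of type e: type (e→t).
[[vask tifn] jarn] — jarn of type ((e→t)→((e→e)→(e→(e→t)))) combines with [vask tifn] of type (e→t): type ((e→e)→(e→(e→t))).
[florp [[vask tifn] jarn]] — [[vask tifn] jarn] of type ((e→e)→(e→(e→t))) combines with florp of type (e→e): type (e→(e→t)).

(e→(e→t))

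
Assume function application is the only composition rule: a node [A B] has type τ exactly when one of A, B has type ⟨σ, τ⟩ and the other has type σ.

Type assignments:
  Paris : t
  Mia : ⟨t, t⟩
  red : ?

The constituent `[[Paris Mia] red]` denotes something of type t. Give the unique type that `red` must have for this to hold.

⟨t, t⟩

[[Paris Mia] red] must have type t. The sister [Paris Mia] has type t; that is not a function onto t, so red must be the functor, of type ⟨t, t⟩.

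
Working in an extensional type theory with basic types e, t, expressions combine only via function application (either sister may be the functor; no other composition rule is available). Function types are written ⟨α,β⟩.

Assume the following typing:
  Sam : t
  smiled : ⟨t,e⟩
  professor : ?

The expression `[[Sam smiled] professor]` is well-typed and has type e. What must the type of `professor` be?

⟨e,e⟩

For [[Sam smiled] professor] to have type e with [Sam smiled] of type e, professor must be the function: professor : ⟨e,e⟩.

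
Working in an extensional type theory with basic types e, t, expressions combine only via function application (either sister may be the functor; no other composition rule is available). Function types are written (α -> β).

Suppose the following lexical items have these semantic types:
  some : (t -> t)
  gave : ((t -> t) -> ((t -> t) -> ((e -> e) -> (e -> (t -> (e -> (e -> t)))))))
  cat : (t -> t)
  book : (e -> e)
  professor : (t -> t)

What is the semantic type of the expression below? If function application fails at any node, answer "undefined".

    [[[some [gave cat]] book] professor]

undefined

[gave cat]: functor gave : ((t -> t) -> ((t -> t) -> ((e -> e) -> (e -> (t -> (e -> (e -> t))))))), argument cat : (t -> t); result ((t -> t) -> ((e -> e) -> (e -> (t -> (e -> (e -> t)))))).
[some [gave cat]]: functor [gave cat] : ((t -> t) -> ((e -> e) -> (e -> (t -> (e -> (e -> t)))))), argument some : (t -> t); result ((e -> e) -> (e -> (t -> (e -> (e -> t))))).
[[some [gave cat]] book]: functor [some [gave cat]] : ((e -> e) -> (e -> (t -> (e -> (e -> t))))), argument book : (e -> e); result (e -> (t -> (e -> (e -> t)))).
At [[[some [gave cat]] book] professor]: neither (e -> (t -> (e -> (e -> t)))) nor (t -> t) can take the other as argument; the node is ill-typed.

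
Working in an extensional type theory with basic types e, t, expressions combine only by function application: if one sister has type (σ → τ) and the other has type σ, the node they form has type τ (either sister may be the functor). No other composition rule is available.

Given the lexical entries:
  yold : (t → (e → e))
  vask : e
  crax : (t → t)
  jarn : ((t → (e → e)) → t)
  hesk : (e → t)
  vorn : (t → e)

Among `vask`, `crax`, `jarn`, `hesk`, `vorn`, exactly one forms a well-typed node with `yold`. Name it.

vask : e — no; yold wants t, and vask wants nothing (atomic).
crax : (t → t) — no; yold wants t, and crax wants t.
jarn — combines: jarn : ((t → (e → e)) → t) takes yold : (t → (e → e)) as argument, giving t.
hesk : (e → t) — no; yold wants t, and hesk wants e.
vorn : (t → e) — no; yold wants t, and vorn wants t.

jarn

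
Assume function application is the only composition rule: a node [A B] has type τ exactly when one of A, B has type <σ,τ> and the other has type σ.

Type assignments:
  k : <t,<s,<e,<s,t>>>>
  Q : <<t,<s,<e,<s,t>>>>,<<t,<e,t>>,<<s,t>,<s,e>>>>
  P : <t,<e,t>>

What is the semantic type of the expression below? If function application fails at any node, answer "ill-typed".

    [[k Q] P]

<<s,t>,<s,e>>

[k Q]: <<t,<s,<e,<s,t>>>>,<<t,<e,t>>,<<s,t>,<s,e>>>> applied to <t,<s,<e,<s,t>>>> yields <<t,<e,t>>,<<s,t>,<s,e>>>.
[[k Q] P]: <<t,<e,t>>,<<s,t>,<s,e>>> applied to <t,<e,t>> yields <<s,t>,<s,e>>.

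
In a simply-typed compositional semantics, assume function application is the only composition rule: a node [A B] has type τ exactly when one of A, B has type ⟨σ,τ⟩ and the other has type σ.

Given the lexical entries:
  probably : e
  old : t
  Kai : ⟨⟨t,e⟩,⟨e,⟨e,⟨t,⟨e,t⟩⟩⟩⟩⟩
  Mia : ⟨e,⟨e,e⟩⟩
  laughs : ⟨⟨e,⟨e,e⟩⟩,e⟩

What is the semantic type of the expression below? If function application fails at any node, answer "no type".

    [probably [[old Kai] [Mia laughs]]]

[old Kai]: t and ⟨⟨t,e⟩,⟨e,⟨e,⟨t,⟨e,t⟩⟩⟩⟩⟩ cannot combine by function application — type clash.

no type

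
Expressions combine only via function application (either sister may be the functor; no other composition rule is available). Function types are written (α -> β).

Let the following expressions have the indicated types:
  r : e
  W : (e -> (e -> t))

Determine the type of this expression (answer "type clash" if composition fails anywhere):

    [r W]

[r W]: functor W : (e -> (e -> t)), argument r : e; result (e -> t).

(e -> t)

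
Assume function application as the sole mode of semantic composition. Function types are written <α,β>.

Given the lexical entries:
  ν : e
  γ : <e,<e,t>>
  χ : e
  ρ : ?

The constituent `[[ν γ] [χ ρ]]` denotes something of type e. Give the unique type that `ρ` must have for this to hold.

[[ν γ] [χ ρ]] is required to be e. [ν γ] : <e,t> cannot yield e as functor, so [χ ρ] : <<e,t>,e>.
[χ ρ] is required to be <<e,t>,e>. χ : e cannot yield <<e,t>,e> as functor, so ρ : <e,<<e,t>,e>>.

<e,<<e,t>,e>>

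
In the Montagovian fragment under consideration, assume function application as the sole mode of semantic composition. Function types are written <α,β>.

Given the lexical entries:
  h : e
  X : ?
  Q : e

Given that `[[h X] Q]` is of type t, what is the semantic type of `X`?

[[h X] Q] is required to be t. Q : e cannot yield t as functor, so [h X] : <e,t>.
[h X] is required to be <e,t>. h : e cannot yield <e,t> as functor, so X : <e,<e,t>>.

<e,<e,t>>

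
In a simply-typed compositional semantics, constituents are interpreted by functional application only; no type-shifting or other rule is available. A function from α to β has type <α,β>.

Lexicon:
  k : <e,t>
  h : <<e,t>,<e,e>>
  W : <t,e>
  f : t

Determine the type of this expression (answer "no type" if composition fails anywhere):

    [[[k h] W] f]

no type

[k h]: <<e,t>,<e,e>> applied to <e,t> yields <e,e>.
At [[k h] W]: neither <e,e> nor <t,e> can take the other as argument; the node is ill-typed.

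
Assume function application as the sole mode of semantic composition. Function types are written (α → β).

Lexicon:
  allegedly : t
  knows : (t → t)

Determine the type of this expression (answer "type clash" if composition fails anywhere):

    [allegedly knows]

[allegedly knows]: knows is (t → t), allegedly is t; result t.

t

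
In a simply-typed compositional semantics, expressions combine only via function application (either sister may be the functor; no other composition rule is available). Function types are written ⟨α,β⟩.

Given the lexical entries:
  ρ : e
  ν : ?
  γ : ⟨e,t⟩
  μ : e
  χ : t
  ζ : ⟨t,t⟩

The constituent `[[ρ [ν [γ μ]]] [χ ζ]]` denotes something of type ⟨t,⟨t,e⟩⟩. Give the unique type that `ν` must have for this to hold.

⟨t,⟨e,⟨t,⟨t,⟨t,e⟩⟩⟩⟩⟩

[[ρ [ν [γ μ]]] [χ ζ]] is required to be ⟨t,⟨t,e⟩⟩. [χ ζ] : t cannot yield ⟨t,⟨t,e⟩⟩ as functor, so [ρ [ν [γ μ]]] : ⟨t,⟨t,⟨t,e⟩⟩⟩.
[ρ [ν [γ μ]]] is required to be ⟨t,⟨t,⟨t,e⟩⟩⟩. ρ : e cannot yield ⟨t,⟨t,⟨t,e⟩⟩⟩ as functor, so [ν [γ μ]] : ⟨e,⟨t,⟨t,⟨t,e⟩⟩⟩⟩.
[ν [γ μ]] is required to be ⟨e,⟨t,⟨t,⟨t,e⟩⟩⟩⟩. [γ μ] : t cannot yield ⟨e,⟨t,⟨t,⟨t,e⟩⟩⟩⟩ as functor, so ν : ⟨t,⟨e,⟨t,⟨t,⟨t,e⟩⟩⟩⟩⟩.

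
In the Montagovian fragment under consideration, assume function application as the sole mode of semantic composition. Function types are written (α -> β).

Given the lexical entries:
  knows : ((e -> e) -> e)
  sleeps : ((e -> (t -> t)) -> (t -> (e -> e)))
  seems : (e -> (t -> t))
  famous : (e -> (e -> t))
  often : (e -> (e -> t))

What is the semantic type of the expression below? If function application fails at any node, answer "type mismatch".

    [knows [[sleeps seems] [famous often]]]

At [sleeps seems], sleeps : ((e -> (t -> t)) -> (t -> (e -> e))) takes seems : (e -> (t -> t)), giving (t -> (e -> e)).
[famous often]: (e -> (e -> t)) and (e -> (e -> t)) cannot combine by function application — type clash.

type mismatch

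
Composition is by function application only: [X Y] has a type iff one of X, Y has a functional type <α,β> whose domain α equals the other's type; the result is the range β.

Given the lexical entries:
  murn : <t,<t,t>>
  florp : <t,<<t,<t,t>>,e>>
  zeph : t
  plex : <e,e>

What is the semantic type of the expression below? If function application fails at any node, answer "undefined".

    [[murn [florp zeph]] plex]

e

[florp zeph] — florp of type <t,<<t,<t,t>>,e>> combines with zeph of type t: type <<t,<t,t>>,e>.
[murn [florp zeph]] — [florp zeph] of type <<t,<t,t>>,e> combines with murn of type <t,<t,t>>: type e.
[[murn [florp zeph]] plex] — plex of type <e,e> combines with [murn [florp zeph]] of type e: type e.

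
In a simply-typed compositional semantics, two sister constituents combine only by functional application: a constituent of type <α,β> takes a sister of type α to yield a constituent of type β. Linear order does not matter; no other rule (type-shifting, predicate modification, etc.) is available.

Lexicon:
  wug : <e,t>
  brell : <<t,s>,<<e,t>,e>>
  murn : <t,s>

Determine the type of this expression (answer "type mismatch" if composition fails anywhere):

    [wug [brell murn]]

e

[brell murn]: functor brell : <<t,s>,<<e,t>,e>>, argument murn : <t,s>; result <<e,t>,e>.
[wug [brell murn]]: functor [brell murn] : <<e,t>,e>, argument wug : <e,t>; result e.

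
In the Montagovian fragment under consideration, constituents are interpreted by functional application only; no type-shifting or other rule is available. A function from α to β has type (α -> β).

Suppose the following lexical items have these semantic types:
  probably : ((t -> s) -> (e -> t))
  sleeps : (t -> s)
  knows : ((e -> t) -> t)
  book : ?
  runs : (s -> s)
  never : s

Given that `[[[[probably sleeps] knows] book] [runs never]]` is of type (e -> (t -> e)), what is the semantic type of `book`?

(t -> (s -> (e -> (t -> e))))

[[[[probably sleeps] knows] book] [runs never]] must have type (e -> (t -> e)). The sister [runs never] has type s; that is not a function onto (e -> (t -> e)), so [[[probably sleeps] knows] book] must be the functor, of type (s -> (e -> (t -> e))).
[[[probably sleeps] knows] book] must have type (s -> (e -> (t -> e))). The sister [[probably sleeps] knows] has type t; that is not a function onto (s -> (e -> (t -> e))), so book must be the functor, of type (t -> (s -> (e -> (t -> e)))).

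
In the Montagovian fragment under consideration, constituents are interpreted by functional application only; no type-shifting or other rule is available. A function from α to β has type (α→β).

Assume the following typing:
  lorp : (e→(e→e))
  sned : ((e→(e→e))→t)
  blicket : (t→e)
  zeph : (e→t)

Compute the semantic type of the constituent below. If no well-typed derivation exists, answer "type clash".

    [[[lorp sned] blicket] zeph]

t

[lorp sned]: ((e→(e→e))→t) applied to (e→(e→e)) yields t.
[[lorp sned] blicket]: (t→e) applied to t yields e.
[[[lorp sned] blicket] zeph]: (e→t) applied to e yields t.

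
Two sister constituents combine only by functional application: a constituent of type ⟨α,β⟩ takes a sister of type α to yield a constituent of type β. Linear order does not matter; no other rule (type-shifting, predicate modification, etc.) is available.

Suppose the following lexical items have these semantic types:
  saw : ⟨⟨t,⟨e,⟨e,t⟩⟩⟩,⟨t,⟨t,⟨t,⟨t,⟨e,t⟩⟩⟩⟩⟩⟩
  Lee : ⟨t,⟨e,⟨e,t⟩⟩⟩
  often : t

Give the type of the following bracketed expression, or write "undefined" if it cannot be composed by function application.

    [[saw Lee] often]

[saw Lee] — saw of type ⟨⟨t,⟨e,⟨e,t⟩⟩⟩,⟨t,⟨t,⟨t,⟨t,⟨e,t⟩⟩⟩⟩⟩⟩ combines with Lee of type ⟨t,⟨e,⟨e,t⟩⟩⟩: type ⟨t,⟨t,⟨t,⟨t,⟨e,t⟩⟩⟩⟩⟩.
[[saw Lee] often] — [saw Lee] of type ⟨t,⟨t,⟨t,⟨t,⟨e,t⟩⟩⟩⟩⟩ combines with often of type t: type ⟨t,⟨t,⟨t,⟨e,t⟩⟩⟩⟩.

⟨t,⟨t,⟨t,⟨e,t⟩⟩⟩⟩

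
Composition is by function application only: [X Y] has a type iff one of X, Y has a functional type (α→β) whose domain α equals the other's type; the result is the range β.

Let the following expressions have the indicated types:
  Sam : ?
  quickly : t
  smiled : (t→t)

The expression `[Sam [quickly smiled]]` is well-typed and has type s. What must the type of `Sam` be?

[Sam [quickly smiled]] is required to be s. [quickly smiled] : t cannot yield s as functor, so Sam : (t→s).

(t→s)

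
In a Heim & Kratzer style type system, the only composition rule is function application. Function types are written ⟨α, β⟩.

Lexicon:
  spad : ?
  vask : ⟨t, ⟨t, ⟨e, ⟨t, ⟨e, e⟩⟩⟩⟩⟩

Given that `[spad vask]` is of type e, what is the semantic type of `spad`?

[spad vask] must have type e. The sister vask has type ⟨t, ⟨t, ⟨e, ⟨t, ⟨e, e⟩⟩⟩⟩⟩; that is not a function onto e, so spad must be the functor, of type ⟨⟨t, ⟨t, ⟨e, ⟨t, ⟨e, e⟩⟩⟩⟩⟩, e⟩.

⟨⟨t, ⟨t, ⟨e, ⟨t, ⟨e, e⟩⟩⟩⟩⟩, e⟩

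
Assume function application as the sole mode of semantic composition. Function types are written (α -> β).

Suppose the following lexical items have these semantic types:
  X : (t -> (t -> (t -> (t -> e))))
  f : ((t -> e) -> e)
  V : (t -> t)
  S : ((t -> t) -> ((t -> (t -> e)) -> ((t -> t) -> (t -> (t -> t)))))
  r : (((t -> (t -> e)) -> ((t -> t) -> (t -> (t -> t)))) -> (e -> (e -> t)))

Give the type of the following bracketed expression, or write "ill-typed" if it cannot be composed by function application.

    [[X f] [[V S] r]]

ill-typed

[X f]: (t -> (t -> (t -> (t -> e)))) and ((t -> e) -> e) cannot combine by function application — type clash.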